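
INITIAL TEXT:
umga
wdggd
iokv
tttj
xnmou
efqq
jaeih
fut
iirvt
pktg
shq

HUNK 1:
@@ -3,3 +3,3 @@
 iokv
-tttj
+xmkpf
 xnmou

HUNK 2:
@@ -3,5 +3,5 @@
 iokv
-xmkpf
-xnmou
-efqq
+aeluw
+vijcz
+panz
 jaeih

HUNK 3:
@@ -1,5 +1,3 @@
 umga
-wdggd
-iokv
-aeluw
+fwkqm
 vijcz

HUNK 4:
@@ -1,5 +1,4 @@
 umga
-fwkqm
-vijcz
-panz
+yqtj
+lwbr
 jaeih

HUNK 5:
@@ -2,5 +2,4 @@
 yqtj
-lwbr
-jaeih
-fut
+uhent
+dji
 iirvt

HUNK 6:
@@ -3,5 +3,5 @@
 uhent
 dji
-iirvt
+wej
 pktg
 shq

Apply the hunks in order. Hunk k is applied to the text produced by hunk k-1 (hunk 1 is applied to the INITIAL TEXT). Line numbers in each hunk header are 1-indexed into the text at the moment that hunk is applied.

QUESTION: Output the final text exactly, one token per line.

Answer: umga
yqtj
uhent
dji
wej
pktg
shq

Derivation:
Hunk 1: at line 3 remove [tttj] add [xmkpf] -> 11 lines: umga wdggd iokv xmkpf xnmou efqq jaeih fut iirvt pktg shq
Hunk 2: at line 3 remove [xmkpf,xnmou,efqq] add [aeluw,vijcz,panz] -> 11 lines: umga wdggd iokv aeluw vijcz panz jaeih fut iirvt pktg shq
Hunk 3: at line 1 remove [wdggd,iokv,aeluw] add [fwkqm] -> 9 lines: umga fwkqm vijcz panz jaeih fut iirvt pktg shq
Hunk 4: at line 1 remove [fwkqm,vijcz,panz] add [yqtj,lwbr] -> 8 lines: umga yqtj lwbr jaeih fut iirvt pktg shq
Hunk 5: at line 2 remove [lwbr,jaeih,fut] add [uhent,dji] -> 7 lines: umga yqtj uhent dji iirvt pktg shq
Hunk 6: at line 3 remove [iirvt] add [wej] -> 7 lines: umga yqtj uhent dji wej pktg shq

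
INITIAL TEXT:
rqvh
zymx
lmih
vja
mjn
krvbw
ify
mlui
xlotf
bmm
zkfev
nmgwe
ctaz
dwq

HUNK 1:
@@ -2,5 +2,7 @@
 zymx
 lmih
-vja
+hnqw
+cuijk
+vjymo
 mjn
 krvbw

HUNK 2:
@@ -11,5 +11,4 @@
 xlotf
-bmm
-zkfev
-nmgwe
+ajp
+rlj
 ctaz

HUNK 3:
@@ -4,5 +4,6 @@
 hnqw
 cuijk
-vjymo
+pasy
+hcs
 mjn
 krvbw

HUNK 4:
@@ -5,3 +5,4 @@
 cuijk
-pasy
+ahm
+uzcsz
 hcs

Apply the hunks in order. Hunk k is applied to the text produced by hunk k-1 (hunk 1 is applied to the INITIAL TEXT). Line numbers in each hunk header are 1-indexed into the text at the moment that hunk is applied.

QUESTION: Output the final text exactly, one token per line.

Hunk 1: at line 2 remove [vja] add [hnqw,cuijk,vjymo] -> 16 lines: rqvh zymx lmih hnqw cuijk vjymo mjn krvbw ify mlui xlotf bmm zkfev nmgwe ctaz dwq
Hunk 2: at line 11 remove [bmm,zkfev,nmgwe] add [ajp,rlj] -> 15 lines: rqvh zymx lmih hnqw cuijk vjymo mjn krvbw ify mlui xlotf ajp rlj ctaz dwq
Hunk 3: at line 4 remove [vjymo] add [pasy,hcs] -> 16 lines: rqvh zymx lmih hnqw cuijk pasy hcs mjn krvbw ify mlui xlotf ajp rlj ctaz dwq
Hunk 4: at line 5 remove [pasy] add [ahm,uzcsz] -> 17 lines: rqvh zymx lmih hnqw cuijk ahm uzcsz hcs mjn krvbw ify mlui xlotf ajp rlj ctaz dwq

Answer: rqvh
zymx
lmih
hnqw
cuijk
ahm
uzcsz
hcs
mjn
krvbw
ify
mlui
xlotf
ajp
rlj
ctaz
dwq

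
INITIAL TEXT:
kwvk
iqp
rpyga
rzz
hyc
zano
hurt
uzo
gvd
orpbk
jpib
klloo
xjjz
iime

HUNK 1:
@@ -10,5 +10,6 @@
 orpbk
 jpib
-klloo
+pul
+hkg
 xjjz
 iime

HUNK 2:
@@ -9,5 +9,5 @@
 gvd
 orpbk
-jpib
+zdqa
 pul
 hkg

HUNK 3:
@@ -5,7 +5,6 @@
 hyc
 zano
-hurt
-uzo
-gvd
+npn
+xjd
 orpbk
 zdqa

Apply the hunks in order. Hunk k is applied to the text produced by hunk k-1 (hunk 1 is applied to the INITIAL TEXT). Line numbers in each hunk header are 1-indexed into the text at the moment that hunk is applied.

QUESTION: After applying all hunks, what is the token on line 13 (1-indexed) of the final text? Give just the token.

Answer: xjjz

Derivation:
Hunk 1: at line 10 remove [klloo] add [pul,hkg] -> 15 lines: kwvk iqp rpyga rzz hyc zano hurt uzo gvd orpbk jpib pul hkg xjjz iime
Hunk 2: at line 9 remove [jpib] add [zdqa] -> 15 lines: kwvk iqp rpyga rzz hyc zano hurt uzo gvd orpbk zdqa pul hkg xjjz iime
Hunk 3: at line 5 remove [hurt,uzo,gvd] add [npn,xjd] -> 14 lines: kwvk iqp rpyga rzz hyc zano npn xjd orpbk zdqa pul hkg xjjz iime
Final line 13: xjjz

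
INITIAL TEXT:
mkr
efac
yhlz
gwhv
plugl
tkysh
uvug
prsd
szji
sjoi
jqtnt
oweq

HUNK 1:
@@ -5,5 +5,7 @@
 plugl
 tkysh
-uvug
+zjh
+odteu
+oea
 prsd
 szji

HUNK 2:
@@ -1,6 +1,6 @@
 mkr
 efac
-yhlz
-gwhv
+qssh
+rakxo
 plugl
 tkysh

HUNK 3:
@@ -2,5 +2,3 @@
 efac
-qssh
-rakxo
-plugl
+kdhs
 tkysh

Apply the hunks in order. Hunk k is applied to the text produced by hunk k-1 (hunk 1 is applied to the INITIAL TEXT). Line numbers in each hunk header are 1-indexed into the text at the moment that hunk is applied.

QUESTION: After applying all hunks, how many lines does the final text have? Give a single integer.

Hunk 1: at line 5 remove [uvug] add [zjh,odteu,oea] -> 14 lines: mkr efac yhlz gwhv plugl tkysh zjh odteu oea prsd szji sjoi jqtnt oweq
Hunk 2: at line 1 remove [yhlz,gwhv] add [qssh,rakxo] -> 14 lines: mkr efac qssh rakxo plugl tkysh zjh odteu oea prsd szji sjoi jqtnt oweq
Hunk 3: at line 2 remove [qssh,rakxo,plugl] add [kdhs] -> 12 lines: mkr efac kdhs tkysh zjh odteu oea prsd szji sjoi jqtnt oweq
Final line count: 12

Answer: 12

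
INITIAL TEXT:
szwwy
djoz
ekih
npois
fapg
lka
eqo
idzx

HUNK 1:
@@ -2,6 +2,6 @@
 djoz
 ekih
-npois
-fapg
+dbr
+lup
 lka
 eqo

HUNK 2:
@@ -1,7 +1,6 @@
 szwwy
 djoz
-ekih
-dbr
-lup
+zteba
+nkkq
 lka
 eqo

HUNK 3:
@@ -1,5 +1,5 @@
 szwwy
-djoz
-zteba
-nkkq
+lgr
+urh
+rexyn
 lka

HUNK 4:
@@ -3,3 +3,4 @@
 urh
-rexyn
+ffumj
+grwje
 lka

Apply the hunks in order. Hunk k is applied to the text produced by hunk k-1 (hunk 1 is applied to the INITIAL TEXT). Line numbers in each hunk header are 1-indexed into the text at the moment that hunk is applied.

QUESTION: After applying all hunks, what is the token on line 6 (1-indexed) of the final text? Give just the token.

Hunk 1: at line 2 remove [npois,fapg] add [dbr,lup] -> 8 lines: szwwy djoz ekih dbr lup lka eqo idzx
Hunk 2: at line 1 remove [ekih,dbr,lup] add [zteba,nkkq] -> 7 lines: szwwy djoz zteba nkkq lka eqo idzx
Hunk 3: at line 1 remove [djoz,zteba,nkkq] add [lgr,urh,rexyn] -> 7 lines: szwwy lgr urh rexyn lka eqo idzx
Hunk 4: at line 3 remove [rexyn] add [ffumj,grwje] -> 8 lines: szwwy lgr urh ffumj grwje lka eqo idzx
Final line 6: lka

Answer: lka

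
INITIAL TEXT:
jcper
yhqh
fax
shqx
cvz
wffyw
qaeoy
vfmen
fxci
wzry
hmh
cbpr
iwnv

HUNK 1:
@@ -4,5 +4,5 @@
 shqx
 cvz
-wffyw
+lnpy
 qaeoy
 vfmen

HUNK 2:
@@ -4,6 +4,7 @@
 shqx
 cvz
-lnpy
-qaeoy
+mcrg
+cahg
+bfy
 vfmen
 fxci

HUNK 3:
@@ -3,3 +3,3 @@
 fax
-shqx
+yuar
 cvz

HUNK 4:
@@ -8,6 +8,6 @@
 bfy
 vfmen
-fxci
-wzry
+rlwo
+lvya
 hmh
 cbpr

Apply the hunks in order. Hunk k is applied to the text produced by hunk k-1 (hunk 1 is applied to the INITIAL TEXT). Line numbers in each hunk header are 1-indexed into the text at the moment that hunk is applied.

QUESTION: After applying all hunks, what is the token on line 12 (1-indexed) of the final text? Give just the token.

Hunk 1: at line 4 remove [wffyw] add [lnpy] -> 13 lines: jcper yhqh fax shqx cvz lnpy qaeoy vfmen fxci wzry hmh cbpr iwnv
Hunk 2: at line 4 remove [lnpy,qaeoy] add [mcrg,cahg,bfy] -> 14 lines: jcper yhqh fax shqx cvz mcrg cahg bfy vfmen fxci wzry hmh cbpr iwnv
Hunk 3: at line 3 remove [shqx] add [yuar] -> 14 lines: jcper yhqh fax yuar cvz mcrg cahg bfy vfmen fxci wzry hmh cbpr iwnv
Hunk 4: at line 8 remove [fxci,wzry] add [rlwo,lvya] -> 14 lines: jcper yhqh fax yuar cvz mcrg cahg bfy vfmen rlwo lvya hmh cbpr iwnv
Final line 12: hmh

Answer: hmh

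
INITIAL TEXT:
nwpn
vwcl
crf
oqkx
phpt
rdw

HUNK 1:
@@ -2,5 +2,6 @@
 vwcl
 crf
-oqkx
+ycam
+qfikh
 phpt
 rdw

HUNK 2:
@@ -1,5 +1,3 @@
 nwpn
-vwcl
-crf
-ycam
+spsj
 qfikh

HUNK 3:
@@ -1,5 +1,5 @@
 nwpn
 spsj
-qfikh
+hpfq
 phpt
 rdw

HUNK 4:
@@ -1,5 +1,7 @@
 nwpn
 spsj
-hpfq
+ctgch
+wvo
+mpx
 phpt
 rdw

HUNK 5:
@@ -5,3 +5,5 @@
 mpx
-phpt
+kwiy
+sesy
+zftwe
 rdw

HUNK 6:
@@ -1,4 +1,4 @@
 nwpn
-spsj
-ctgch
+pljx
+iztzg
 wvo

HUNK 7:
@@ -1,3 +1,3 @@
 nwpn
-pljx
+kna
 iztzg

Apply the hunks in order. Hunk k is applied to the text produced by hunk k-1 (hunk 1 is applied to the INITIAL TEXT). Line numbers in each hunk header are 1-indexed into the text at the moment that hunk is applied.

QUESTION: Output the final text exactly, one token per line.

Hunk 1: at line 2 remove [oqkx] add [ycam,qfikh] -> 7 lines: nwpn vwcl crf ycam qfikh phpt rdw
Hunk 2: at line 1 remove [vwcl,crf,ycam] add [spsj] -> 5 lines: nwpn spsj qfikh phpt rdw
Hunk 3: at line 1 remove [qfikh] add [hpfq] -> 5 lines: nwpn spsj hpfq phpt rdw
Hunk 4: at line 1 remove [hpfq] add [ctgch,wvo,mpx] -> 7 lines: nwpn spsj ctgch wvo mpx phpt rdw
Hunk 5: at line 5 remove [phpt] add [kwiy,sesy,zftwe] -> 9 lines: nwpn spsj ctgch wvo mpx kwiy sesy zftwe rdw
Hunk 6: at line 1 remove [spsj,ctgch] add [pljx,iztzg] -> 9 lines: nwpn pljx iztzg wvo mpx kwiy sesy zftwe rdw
Hunk 7: at line 1 remove [pljx] add [kna] -> 9 lines: nwpn kna iztzg wvo mpx kwiy sesy zftwe rdw

Answer: nwpn
kna
iztzg
wvo
mpx
kwiy
sesy
zftwe
rdw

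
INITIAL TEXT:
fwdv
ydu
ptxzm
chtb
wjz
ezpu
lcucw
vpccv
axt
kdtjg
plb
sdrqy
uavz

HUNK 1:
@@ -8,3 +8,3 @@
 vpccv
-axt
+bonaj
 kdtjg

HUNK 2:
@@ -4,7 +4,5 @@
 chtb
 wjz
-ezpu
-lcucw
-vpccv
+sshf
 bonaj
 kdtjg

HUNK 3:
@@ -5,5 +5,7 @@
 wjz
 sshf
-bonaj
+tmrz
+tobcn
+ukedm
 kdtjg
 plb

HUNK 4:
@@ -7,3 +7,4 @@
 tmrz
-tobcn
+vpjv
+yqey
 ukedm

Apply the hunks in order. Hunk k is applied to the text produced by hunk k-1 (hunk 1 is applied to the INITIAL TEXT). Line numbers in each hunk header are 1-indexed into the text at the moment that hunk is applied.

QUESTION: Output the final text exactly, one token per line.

Answer: fwdv
ydu
ptxzm
chtb
wjz
sshf
tmrz
vpjv
yqey
ukedm
kdtjg
plb
sdrqy
uavz

Derivation:
Hunk 1: at line 8 remove [axt] add [bonaj] -> 13 lines: fwdv ydu ptxzm chtb wjz ezpu lcucw vpccv bonaj kdtjg plb sdrqy uavz
Hunk 2: at line 4 remove [ezpu,lcucw,vpccv] add [sshf] -> 11 lines: fwdv ydu ptxzm chtb wjz sshf bonaj kdtjg plb sdrqy uavz
Hunk 3: at line 5 remove [bonaj] add [tmrz,tobcn,ukedm] -> 13 lines: fwdv ydu ptxzm chtb wjz sshf tmrz tobcn ukedm kdtjg plb sdrqy uavz
Hunk 4: at line 7 remove [tobcn] add [vpjv,yqey] -> 14 lines: fwdv ydu ptxzm chtb wjz sshf tmrz vpjv yqey ukedm kdtjg plb sdrqy uavz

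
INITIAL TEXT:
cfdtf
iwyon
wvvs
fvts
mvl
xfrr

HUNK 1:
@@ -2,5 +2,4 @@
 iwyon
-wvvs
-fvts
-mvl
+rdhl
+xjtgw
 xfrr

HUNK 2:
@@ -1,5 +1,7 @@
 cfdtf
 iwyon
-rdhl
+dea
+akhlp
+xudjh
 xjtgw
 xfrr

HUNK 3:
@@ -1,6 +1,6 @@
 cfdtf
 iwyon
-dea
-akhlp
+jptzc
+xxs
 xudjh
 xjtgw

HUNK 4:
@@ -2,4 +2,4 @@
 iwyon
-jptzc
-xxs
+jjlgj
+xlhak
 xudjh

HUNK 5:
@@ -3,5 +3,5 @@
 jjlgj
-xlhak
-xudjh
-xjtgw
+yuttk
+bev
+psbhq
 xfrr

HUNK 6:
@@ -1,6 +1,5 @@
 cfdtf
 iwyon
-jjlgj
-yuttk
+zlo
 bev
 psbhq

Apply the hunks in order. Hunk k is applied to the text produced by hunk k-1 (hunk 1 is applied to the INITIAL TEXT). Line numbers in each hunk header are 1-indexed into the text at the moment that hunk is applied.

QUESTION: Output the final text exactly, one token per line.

Answer: cfdtf
iwyon
zlo
bev
psbhq
xfrr

Derivation:
Hunk 1: at line 2 remove [wvvs,fvts,mvl] add [rdhl,xjtgw] -> 5 lines: cfdtf iwyon rdhl xjtgw xfrr
Hunk 2: at line 1 remove [rdhl] add [dea,akhlp,xudjh] -> 7 lines: cfdtf iwyon dea akhlp xudjh xjtgw xfrr
Hunk 3: at line 1 remove [dea,akhlp] add [jptzc,xxs] -> 7 lines: cfdtf iwyon jptzc xxs xudjh xjtgw xfrr
Hunk 4: at line 2 remove [jptzc,xxs] add [jjlgj,xlhak] -> 7 lines: cfdtf iwyon jjlgj xlhak xudjh xjtgw xfrr
Hunk 5: at line 3 remove [xlhak,xudjh,xjtgw] add [yuttk,bev,psbhq] -> 7 lines: cfdtf iwyon jjlgj yuttk bev psbhq xfrr
Hunk 6: at line 1 remove [jjlgj,yuttk] add [zlo] -> 6 lines: cfdtf iwyon zlo bev psbhq xfrr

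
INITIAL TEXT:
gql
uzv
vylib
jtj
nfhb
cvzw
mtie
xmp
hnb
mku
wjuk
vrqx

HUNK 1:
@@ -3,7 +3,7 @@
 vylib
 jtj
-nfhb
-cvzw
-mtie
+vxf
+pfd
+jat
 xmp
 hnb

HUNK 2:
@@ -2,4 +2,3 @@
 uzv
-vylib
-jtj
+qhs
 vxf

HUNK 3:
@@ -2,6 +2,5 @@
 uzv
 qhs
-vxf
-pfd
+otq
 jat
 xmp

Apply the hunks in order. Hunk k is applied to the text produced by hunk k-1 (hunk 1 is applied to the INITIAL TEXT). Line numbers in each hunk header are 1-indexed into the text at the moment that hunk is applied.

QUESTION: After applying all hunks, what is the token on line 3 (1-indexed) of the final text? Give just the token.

Hunk 1: at line 3 remove [nfhb,cvzw,mtie] add [vxf,pfd,jat] -> 12 lines: gql uzv vylib jtj vxf pfd jat xmp hnb mku wjuk vrqx
Hunk 2: at line 2 remove [vylib,jtj] add [qhs] -> 11 lines: gql uzv qhs vxf pfd jat xmp hnb mku wjuk vrqx
Hunk 3: at line 2 remove [vxf,pfd] add [otq] -> 10 lines: gql uzv qhs otq jat xmp hnb mku wjuk vrqx
Final line 3: qhs

Answer: qhs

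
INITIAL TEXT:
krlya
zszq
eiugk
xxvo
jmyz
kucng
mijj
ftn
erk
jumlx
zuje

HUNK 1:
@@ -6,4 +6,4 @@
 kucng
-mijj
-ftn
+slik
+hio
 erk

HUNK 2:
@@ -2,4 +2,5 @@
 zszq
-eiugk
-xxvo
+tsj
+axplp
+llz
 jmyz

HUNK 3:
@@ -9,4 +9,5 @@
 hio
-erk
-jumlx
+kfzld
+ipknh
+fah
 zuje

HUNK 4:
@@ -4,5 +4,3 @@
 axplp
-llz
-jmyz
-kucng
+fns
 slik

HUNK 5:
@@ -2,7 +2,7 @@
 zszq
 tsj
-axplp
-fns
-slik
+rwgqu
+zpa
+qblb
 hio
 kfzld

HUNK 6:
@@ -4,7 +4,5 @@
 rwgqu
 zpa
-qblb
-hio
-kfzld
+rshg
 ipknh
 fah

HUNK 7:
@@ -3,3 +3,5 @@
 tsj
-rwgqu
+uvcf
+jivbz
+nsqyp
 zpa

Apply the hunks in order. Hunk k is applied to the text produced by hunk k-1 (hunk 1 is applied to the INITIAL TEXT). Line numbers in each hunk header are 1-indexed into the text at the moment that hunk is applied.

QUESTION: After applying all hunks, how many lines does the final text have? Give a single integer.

Answer: 11

Derivation:
Hunk 1: at line 6 remove [mijj,ftn] add [slik,hio] -> 11 lines: krlya zszq eiugk xxvo jmyz kucng slik hio erk jumlx zuje
Hunk 2: at line 2 remove [eiugk,xxvo] add [tsj,axplp,llz] -> 12 lines: krlya zszq tsj axplp llz jmyz kucng slik hio erk jumlx zuje
Hunk 3: at line 9 remove [erk,jumlx] add [kfzld,ipknh,fah] -> 13 lines: krlya zszq tsj axplp llz jmyz kucng slik hio kfzld ipknh fah zuje
Hunk 4: at line 4 remove [llz,jmyz,kucng] add [fns] -> 11 lines: krlya zszq tsj axplp fns slik hio kfzld ipknh fah zuje
Hunk 5: at line 2 remove [axplp,fns,slik] add [rwgqu,zpa,qblb] -> 11 lines: krlya zszq tsj rwgqu zpa qblb hio kfzld ipknh fah zuje
Hunk 6: at line 4 remove [qblb,hio,kfzld] add [rshg] -> 9 lines: krlya zszq tsj rwgqu zpa rshg ipknh fah zuje
Hunk 7: at line 3 remove [rwgqu] add [uvcf,jivbz,nsqyp] -> 11 lines: krlya zszq tsj uvcf jivbz nsqyp zpa rshg ipknh fah zuje
Final line count: 11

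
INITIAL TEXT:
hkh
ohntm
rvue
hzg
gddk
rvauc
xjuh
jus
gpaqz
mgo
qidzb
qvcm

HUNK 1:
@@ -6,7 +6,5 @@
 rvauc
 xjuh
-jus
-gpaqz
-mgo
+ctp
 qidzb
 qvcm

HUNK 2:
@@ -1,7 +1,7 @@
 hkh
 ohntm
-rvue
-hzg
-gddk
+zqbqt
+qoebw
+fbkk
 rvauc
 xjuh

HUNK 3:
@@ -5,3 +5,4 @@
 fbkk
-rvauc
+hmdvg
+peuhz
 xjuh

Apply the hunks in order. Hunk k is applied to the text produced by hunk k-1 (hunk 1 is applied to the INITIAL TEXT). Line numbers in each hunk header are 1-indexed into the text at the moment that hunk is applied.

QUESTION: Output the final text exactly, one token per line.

Hunk 1: at line 6 remove [jus,gpaqz,mgo] add [ctp] -> 10 lines: hkh ohntm rvue hzg gddk rvauc xjuh ctp qidzb qvcm
Hunk 2: at line 1 remove [rvue,hzg,gddk] add [zqbqt,qoebw,fbkk] -> 10 lines: hkh ohntm zqbqt qoebw fbkk rvauc xjuh ctp qidzb qvcm
Hunk 3: at line 5 remove [rvauc] add [hmdvg,peuhz] -> 11 lines: hkh ohntm zqbqt qoebw fbkk hmdvg peuhz xjuh ctp qidzb qvcm

Answer: hkh
ohntm
zqbqt
qoebw
fbkk
hmdvg
peuhz
xjuh
ctp
qidzb
qvcm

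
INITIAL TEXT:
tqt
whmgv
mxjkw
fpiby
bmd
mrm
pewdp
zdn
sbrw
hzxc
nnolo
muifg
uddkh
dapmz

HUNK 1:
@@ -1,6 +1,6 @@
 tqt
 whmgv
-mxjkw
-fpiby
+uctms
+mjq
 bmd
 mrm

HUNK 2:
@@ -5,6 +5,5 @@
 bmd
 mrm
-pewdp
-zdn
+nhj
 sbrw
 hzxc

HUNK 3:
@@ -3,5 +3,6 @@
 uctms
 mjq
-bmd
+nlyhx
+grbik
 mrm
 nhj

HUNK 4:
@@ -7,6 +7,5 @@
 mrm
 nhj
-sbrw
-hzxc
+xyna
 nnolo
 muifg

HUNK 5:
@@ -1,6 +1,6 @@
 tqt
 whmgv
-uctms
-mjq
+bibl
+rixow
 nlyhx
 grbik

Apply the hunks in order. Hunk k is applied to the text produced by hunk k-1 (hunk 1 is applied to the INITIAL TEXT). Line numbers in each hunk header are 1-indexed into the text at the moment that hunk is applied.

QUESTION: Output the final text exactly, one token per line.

Answer: tqt
whmgv
bibl
rixow
nlyhx
grbik
mrm
nhj
xyna
nnolo
muifg
uddkh
dapmz

Derivation:
Hunk 1: at line 1 remove [mxjkw,fpiby] add [uctms,mjq] -> 14 lines: tqt whmgv uctms mjq bmd mrm pewdp zdn sbrw hzxc nnolo muifg uddkh dapmz
Hunk 2: at line 5 remove [pewdp,zdn] add [nhj] -> 13 lines: tqt whmgv uctms mjq bmd mrm nhj sbrw hzxc nnolo muifg uddkh dapmz
Hunk 3: at line 3 remove [bmd] add [nlyhx,grbik] -> 14 lines: tqt whmgv uctms mjq nlyhx grbik mrm nhj sbrw hzxc nnolo muifg uddkh dapmz
Hunk 4: at line 7 remove [sbrw,hzxc] add [xyna] -> 13 lines: tqt whmgv uctms mjq nlyhx grbik mrm nhj xyna nnolo muifg uddkh dapmz
Hunk 5: at line 1 remove [uctms,mjq] add [bibl,rixow] -> 13 lines: tqt whmgv bibl rixow nlyhx grbik mrm nhj xyna nnolo muifg uddkh dapmz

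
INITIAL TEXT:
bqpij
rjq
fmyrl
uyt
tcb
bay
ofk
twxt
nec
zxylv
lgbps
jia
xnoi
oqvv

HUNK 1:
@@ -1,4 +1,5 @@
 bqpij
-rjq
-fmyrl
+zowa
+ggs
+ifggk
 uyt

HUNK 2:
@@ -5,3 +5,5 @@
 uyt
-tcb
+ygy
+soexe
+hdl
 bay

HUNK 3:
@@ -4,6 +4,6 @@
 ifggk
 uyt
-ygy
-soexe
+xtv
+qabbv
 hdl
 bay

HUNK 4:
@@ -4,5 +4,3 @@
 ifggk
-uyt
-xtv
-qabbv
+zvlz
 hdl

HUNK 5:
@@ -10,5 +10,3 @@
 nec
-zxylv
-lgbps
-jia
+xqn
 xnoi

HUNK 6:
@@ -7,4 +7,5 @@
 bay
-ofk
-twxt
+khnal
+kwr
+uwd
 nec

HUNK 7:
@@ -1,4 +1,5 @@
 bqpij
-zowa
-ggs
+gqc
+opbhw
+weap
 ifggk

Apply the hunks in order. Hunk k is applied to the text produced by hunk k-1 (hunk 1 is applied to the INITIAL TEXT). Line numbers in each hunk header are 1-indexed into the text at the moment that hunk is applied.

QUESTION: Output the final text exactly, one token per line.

Answer: bqpij
gqc
opbhw
weap
ifggk
zvlz
hdl
bay
khnal
kwr
uwd
nec
xqn
xnoi
oqvv

Derivation:
Hunk 1: at line 1 remove [rjq,fmyrl] add [zowa,ggs,ifggk] -> 15 lines: bqpij zowa ggs ifggk uyt tcb bay ofk twxt nec zxylv lgbps jia xnoi oqvv
Hunk 2: at line 5 remove [tcb] add [ygy,soexe,hdl] -> 17 lines: bqpij zowa ggs ifggk uyt ygy soexe hdl bay ofk twxt nec zxylv lgbps jia xnoi oqvv
Hunk 3: at line 4 remove [ygy,soexe] add [xtv,qabbv] -> 17 lines: bqpij zowa ggs ifggk uyt xtv qabbv hdl bay ofk twxt nec zxylv lgbps jia xnoi oqvv
Hunk 4: at line 4 remove [uyt,xtv,qabbv] add [zvlz] -> 15 lines: bqpij zowa ggs ifggk zvlz hdl bay ofk twxt nec zxylv lgbps jia xnoi oqvv
Hunk 5: at line 10 remove [zxylv,lgbps,jia] add [xqn] -> 13 lines: bqpij zowa ggs ifggk zvlz hdl bay ofk twxt nec xqn xnoi oqvv
Hunk 6: at line 7 remove [ofk,twxt] add [khnal,kwr,uwd] -> 14 lines: bqpij zowa ggs ifggk zvlz hdl bay khnal kwr uwd nec xqn xnoi oqvv
Hunk 7: at line 1 remove [zowa,ggs] add [gqc,opbhw,weap] -> 15 lines: bqpij gqc opbhw weap ifggk zvlz hdl bay khnal kwr uwd nec xqn xnoi oqvv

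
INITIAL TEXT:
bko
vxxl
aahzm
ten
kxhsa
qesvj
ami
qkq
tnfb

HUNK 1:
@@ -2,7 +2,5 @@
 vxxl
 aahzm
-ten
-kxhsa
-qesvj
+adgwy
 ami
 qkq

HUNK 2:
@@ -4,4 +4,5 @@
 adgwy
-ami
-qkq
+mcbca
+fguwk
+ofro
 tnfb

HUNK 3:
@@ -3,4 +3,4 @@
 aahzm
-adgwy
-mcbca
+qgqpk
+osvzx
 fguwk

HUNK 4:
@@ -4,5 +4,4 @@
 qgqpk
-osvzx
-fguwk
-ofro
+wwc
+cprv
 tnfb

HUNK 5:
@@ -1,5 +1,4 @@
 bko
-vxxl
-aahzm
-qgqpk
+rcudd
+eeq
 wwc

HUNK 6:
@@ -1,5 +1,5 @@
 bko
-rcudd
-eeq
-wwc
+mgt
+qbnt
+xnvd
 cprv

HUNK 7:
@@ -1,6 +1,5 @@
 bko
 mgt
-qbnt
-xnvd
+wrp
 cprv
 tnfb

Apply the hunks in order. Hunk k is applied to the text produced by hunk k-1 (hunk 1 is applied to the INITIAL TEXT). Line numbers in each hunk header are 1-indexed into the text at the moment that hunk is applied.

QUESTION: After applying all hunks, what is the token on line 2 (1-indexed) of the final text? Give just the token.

Hunk 1: at line 2 remove [ten,kxhsa,qesvj] add [adgwy] -> 7 lines: bko vxxl aahzm adgwy ami qkq tnfb
Hunk 2: at line 4 remove [ami,qkq] add [mcbca,fguwk,ofro] -> 8 lines: bko vxxl aahzm adgwy mcbca fguwk ofro tnfb
Hunk 3: at line 3 remove [adgwy,mcbca] add [qgqpk,osvzx] -> 8 lines: bko vxxl aahzm qgqpk osvzx fguwk ofro tnfb
Hunk 4: at line 4 remove [osvzx,fguwk,ofro] add [wwc,cprv] -> 7 lines: bko vxxl aahzm qgqpk wwc cprv tnfb
Hunk 5: at line 1 remove [vxxl,aahzm,qgqpk] add [rcudd,eeq] -> 6 lines: bko rcudd eeq wwc cprv tnfb
Hunk 6: at line 1 remove [rcudd,eeq,wwc] add [mgt,qbnt,xnvd] -> 6 lines: bko mgt qbnt xnvd cprv tnfb
Hunk 7: at line 1 remove [qbnt,xnvd] add [wrp] -> 5 lines: bko mgt wrp cprv tnfb
Final line 2: mgt

Answer: mgt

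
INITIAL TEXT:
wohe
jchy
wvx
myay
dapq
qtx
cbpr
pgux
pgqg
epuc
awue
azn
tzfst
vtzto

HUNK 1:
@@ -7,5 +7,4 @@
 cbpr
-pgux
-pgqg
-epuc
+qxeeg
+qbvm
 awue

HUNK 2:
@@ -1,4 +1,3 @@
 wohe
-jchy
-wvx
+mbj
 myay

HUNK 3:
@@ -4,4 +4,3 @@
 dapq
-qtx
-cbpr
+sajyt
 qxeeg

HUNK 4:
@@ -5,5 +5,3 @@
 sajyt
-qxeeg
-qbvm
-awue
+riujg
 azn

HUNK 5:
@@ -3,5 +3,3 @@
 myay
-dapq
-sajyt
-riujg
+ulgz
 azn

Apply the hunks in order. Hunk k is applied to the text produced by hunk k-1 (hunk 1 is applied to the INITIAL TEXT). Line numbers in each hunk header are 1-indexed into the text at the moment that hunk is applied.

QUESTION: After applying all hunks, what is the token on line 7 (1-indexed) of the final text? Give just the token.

Answer: vtzto

Derivation:
Hunk 1: at line 7 remove [pgux,pgqg,epuc] add [qxeeg,qbvm] -> 13 lines: wohe jchy wvx myay dapq qtx cbpr qxeeg qbvm awue azn tzfst vtzto
Hunk 2: at line 1 remove [jchy,wvx] add [mbj] -> 12 lines: wohe mbj myay dapq qtx cbpr qxeeg qbvm awue azn tzfst vtzto
Hunk 3: at line 4 remove [qtx,cbpr] add [sajyt] -> 11 lines: wohe mbj myay dapq sajyt qxeeg qbvm awue azn tzfst vtzto
Hunk 4: at line 5 remove [qxeeg,qbvm,awue] add [riujg] -> 9 lines: wohe mbj myay dapq sajyt riujg azn tzfst vtzto
Hunk 5: at line 3 remove [dapq,sajyt,riujg] add [ulgz] -> 7 lines: wohe mbj myay ulgz azn tzfst vtzto
Final line 7: vtzto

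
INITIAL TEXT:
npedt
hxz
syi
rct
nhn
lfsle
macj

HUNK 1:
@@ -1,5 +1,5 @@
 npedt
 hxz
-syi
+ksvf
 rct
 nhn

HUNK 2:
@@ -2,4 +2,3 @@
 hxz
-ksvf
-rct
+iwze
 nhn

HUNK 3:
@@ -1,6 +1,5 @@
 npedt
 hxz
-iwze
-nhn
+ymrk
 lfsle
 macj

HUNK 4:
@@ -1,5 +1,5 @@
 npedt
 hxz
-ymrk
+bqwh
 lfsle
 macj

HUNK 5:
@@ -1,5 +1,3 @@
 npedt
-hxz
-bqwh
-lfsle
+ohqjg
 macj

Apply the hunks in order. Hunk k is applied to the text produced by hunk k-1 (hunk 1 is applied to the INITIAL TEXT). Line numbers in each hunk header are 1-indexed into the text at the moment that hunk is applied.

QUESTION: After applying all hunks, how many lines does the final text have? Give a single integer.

Hunk 1: at line 1 remove [syi] add [ksvf] -> 7 lines: npedt hxz ksvf rct nhn lfsle macj
Hunk 2: at line 2 remove [ksvf,rct] add [iwze] -> 6 lines: npedt hxz iwze nhn lfsle macj
Hunk 3: at line 1 remove [iwze,nhn] add [ymrk] -> 5 lines: npedt hxz ymrk lfsle macj
Hunk 4: at line 1 remove [ymrk] add [bqwh] -> 5 lines: npedt hxz bqwh lfsle macj
Hunk 5: at line 1 remove [hxz,bqwh,lfsle] add [ohqjg] -> 3 lines: npedt ohqjg macj
Final line count: 3

Answer: 3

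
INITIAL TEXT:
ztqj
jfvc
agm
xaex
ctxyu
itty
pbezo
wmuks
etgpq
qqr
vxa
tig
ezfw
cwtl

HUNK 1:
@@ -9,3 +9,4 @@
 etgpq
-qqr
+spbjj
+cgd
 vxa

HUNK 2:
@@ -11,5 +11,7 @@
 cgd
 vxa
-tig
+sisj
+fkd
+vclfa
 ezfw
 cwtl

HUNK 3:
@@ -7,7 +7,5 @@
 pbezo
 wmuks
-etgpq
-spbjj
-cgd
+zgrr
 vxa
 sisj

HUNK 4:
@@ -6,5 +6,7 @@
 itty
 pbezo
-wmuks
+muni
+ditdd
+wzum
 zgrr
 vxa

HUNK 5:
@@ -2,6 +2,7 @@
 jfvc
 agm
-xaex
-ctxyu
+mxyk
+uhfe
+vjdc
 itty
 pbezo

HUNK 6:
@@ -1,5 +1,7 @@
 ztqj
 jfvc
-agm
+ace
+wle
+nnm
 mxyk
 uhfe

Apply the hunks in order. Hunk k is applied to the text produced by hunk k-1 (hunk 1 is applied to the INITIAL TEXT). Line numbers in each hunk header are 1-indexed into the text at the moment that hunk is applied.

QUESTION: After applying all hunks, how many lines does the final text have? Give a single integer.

Hunk 1: at line 9 remove [qqr] add [spbjj,cgd] -> 15 lines: ztqj jfvc agm xaex ctxyu itty pbezo wmuks etgpq spbjj cgd vxa tig ezfw cwtl
Hunk 2: at line 11 remove [tig] add [sisj,fkd,vclfa] -> 17 lines: ztqj jfvc agm xaex ctxyu itty pbezo wmuks etgpq spbjj cgd vxa sisj fkd vclfa ezfw cwtl
Hunk 3: at line 7 remove [etgpq,spbjj,cgd] add [zgrr] -> 15 lines: ztqj jfvc agm xaex ctxyu itty pbezo wmuks zgrr vxa sisj fkd vclfa ezfw cwtl
Hunk 4: at line 6 remove [wmuks] add [muni,ditdd,wzum] -> 17 lines: ztqj jfvc agm xaex ctxyu itty pbezo muni ditdd wzum zgrr vxa sisj fkd vclfa ezfw cwtl
Hunk 5: at line 2 remove [xaex,ctxyu] add [mxyk,uhfe,vjdc] -> 18 lines: ztqj jfvc agm mxyk uhfe vjdc itty pbezo muni ditdd wzum zgrr vxa sisj fkd vclfa ezfw cwtl
Hunk 6: at line 1 remove [agm] add [ace,wle,nnm] -> 20 lines: ztqj jfvc ace wle nnm mxyk uhfe vjdc itty pbezo muni ditdd wzum zgrr vxa sisj fkd vclfa ezfw cwtl
Final line count: 20

Answer: 20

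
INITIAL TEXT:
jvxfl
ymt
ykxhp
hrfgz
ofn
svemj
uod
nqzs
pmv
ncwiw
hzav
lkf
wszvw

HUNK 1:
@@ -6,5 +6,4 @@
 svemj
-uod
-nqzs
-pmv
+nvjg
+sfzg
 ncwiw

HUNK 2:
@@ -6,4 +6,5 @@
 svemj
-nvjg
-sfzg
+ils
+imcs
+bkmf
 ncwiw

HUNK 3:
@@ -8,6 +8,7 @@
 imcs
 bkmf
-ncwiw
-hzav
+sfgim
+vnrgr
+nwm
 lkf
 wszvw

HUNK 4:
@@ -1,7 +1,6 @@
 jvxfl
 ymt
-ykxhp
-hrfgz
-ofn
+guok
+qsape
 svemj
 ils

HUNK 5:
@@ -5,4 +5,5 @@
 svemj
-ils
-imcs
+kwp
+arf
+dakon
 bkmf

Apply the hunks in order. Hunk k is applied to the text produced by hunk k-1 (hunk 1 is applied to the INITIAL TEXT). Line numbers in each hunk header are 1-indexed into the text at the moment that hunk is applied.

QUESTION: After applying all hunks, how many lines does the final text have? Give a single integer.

Answer: 14

Derivation:
Hunk 1: at line 6 remove [uod,nqzs,pmv] add [nvjg,sfzg] -> 12 lines: jvxfl ymt ykxhp hrfgz ofn svemj nvjg sfzg ncwiw hzav lkf wszvw
Hunk 2: at line 6 remove [nvjg,sfzg] add [ils,imcs,bkmf] -> 13 lines: jvxfl ymt ykxhp hrfgz ofn svemj ils imcs bkmf ncwiw hzav lkf wszvw
Hunk 3: at line 8 remove [ncwiw,hzav] add [sfgim,vnrgr,nwm] -> 14 lines: jvxfl ymt ykxhp hrfgz ofn svemj ils imcs bkmf sfgim vnrgr nwm lkf wszvw
Hunk 4: at line 1 remove [ykxhp,hrfgz,ofn] add [guok,qsape] -> 13 lines: jvxfl ymt guok qsape svemj ils imcs bkmf sfgim vnrgr nwm lkf wszvw
Hunk 5: at line 5 remove [ils,imcs] add [kwp,arf,dakon] -> 14 lines: jvxfl ymt guok qsape svemj kwp arf dakon bkmf sfgim vnrgr nwm lkf wszvw
Final line count: 14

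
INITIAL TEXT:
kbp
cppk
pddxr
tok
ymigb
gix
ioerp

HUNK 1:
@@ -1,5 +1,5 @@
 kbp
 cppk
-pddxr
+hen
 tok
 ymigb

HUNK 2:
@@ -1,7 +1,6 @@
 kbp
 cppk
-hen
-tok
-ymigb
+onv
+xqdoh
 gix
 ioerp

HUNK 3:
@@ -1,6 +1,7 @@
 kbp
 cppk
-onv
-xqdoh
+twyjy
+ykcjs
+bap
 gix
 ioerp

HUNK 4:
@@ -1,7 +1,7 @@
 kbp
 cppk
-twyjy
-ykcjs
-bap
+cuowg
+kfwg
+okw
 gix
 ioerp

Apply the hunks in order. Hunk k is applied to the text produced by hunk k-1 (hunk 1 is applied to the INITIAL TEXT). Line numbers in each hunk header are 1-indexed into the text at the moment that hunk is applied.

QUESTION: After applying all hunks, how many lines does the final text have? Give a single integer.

Hunk 1: at line 1 remove [pddxr] add [hen] -> 7 lines: kbp cppk hen tok ymigb gix ioerp
Hunk 2: at line 1 remove [hen,tok,ymigb] add [onv,xqdoh] -> 6 lines: kbp cppk onv xqdoh gix ioerp
Hunk 3: at line 1 remove [onv,xqdoh] add [twyjy,ykcjs,bap] -> 7 lines: kbp cppk twyjy ykcjs bap gix ioerp
Hunk 4: at line 1 remove [twyjy,ykcjs,bap] add [cuowg,kfwg,okw] -> 7 lines: kbp cppk cuowg kfwg okw gix ioerp
Final line count: 7

Answer: 7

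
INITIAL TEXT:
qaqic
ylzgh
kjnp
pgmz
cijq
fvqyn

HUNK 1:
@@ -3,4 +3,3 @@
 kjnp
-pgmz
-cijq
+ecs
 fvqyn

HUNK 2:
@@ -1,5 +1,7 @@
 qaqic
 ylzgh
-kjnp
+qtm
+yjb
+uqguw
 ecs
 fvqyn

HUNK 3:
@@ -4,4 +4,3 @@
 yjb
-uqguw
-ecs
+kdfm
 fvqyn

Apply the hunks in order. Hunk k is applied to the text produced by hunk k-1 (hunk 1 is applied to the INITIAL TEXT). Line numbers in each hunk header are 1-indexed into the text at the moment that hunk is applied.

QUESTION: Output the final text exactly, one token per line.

Hunk 1: at line 3 remove [pgmz,cijq] add [ecs] -> 5 lines: qaqic ylzgh kjnp ecs fvqyn
Hunk 2: at line 1 remove [kjnp] add [qtm,yjb,uqguw] -> 7 lines: qaqic ylzgh qtm yjb uqguw ecs fvqyn
Hunk 3: at line 4 remove [uqguw,ecs] add [kdfm] -> 6 lines: qaqic ylzgh qtm yjb kdfm fvqyn

Answer: qaqic
ylzgh
qtm
yjb
kdfm
fvqyn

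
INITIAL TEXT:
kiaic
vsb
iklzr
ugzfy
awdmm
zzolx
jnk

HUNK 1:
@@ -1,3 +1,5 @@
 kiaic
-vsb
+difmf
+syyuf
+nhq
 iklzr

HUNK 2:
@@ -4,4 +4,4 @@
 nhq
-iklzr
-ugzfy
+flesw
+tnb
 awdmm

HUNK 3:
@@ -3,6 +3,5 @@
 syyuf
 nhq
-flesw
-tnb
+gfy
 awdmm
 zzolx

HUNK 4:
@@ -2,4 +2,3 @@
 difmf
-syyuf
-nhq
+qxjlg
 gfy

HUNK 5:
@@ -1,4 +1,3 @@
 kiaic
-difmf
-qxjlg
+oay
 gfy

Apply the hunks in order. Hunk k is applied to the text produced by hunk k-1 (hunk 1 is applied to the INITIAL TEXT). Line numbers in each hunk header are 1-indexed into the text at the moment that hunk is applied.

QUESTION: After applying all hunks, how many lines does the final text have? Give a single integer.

Hunk 1: at line 1 remove [vsb] add [difmf,syyuf,nhq] -> 9 lines: kiaic difmf syyuf nhq iklzr ugzfy awdmm zzolx jnk
Hunk 2: at line 4 remove [iklzr,ugzfy] add [flesw,tnb] -> 9 lines: kiaic difmf syyuf nhq flesw tnb awdmm zzolx jnk
Hunk 3: at line 3 remove [flesw,tnb] add [gfy] -> 8 lines: kiaic difmf syyuf nhq gfy awdmm zzolx jnk
Hunk 4: at line 2 remove [syyuf,nhq] add [qxjlg] -> 7 lines: kiaic difmf qxjlg gfy awdmm zzolx jnk
Hunk 5: at line 1 remove [difmf,qxjlg] add [oay] -> 6 lines: kiaic oay gfy awdmm zzolx jnk
Final line count: 6

Answer: 6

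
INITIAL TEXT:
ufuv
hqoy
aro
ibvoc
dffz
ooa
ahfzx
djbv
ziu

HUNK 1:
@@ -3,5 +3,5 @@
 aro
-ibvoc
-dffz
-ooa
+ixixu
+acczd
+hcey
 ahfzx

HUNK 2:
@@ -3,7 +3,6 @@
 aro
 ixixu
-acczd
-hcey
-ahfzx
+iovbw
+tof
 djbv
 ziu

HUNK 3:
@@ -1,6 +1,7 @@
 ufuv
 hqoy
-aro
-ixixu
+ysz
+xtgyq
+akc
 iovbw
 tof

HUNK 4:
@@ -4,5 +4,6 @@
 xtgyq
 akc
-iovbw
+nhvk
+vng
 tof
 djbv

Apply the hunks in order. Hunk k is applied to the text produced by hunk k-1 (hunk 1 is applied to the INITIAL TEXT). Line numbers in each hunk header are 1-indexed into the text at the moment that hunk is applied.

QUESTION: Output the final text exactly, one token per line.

Hunk 1: at line 3 remove [ibvoc,dffz,ooa] add [ixixu,acczd,hcey] -> 9 lines: ufuv hqoy aro ixixu acczd hcey ahfzx djbv ziu
Hunk 2: at line 3 remove [acczd,hcey,ahfzx] add [iovbw,tof] -> 8 lines: ufuv hqoy aro ixixu iovbw tof djbv ziu
Hunk 3: at line 1 remove [aro,ixixu] add [ysz,xtgyq,akc] -> 9 lines: ufuv hqoy ysz xtgyq akc iovbw tof djbv ziu
Hunk 4: at line 4 remove [iovbw] add [nhvk,vng] -> 10 lines: ufuv hqoy ysz xtgyq akc nhvk vng tof djbv ziu

Answer: ufuv
hqoy
ysz
xtgyq
akc
nhvk
vng
tof
djbv
ziu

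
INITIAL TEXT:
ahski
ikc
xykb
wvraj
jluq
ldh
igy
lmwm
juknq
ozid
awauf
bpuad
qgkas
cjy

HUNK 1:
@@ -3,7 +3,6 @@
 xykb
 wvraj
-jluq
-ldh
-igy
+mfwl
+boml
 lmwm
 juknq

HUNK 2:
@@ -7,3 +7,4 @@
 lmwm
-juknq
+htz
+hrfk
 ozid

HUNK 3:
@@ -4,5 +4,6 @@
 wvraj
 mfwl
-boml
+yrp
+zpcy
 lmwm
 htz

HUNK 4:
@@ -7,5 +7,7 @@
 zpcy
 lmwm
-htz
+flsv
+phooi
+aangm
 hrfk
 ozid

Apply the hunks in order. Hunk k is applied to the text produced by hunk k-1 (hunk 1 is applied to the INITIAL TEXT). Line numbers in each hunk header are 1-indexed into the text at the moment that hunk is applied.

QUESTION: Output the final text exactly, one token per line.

Answer: ahski
ikc
xykb
wvraj
mfwl
yrp
zpcy
lmwm
flsv
phooi
aangm
hrfk
ozid
awauf
bpuad
qgkas
cjy

Derivation:
Hunk 1: at line 3 remove [jluq,ldh,igy] add [mfwl,boml] -> 13 lines: ahski ikc xykb wvraj mfwl boml lmwm juknq ozid awauf bpuad qgkas cjy
Hunk 2: at line 7 remove [juknq] add [htz,hrfk] -> 14 lines: ahski ikc xykb wvraj mfwl boml lmwm htz hrfk ozid awauf bpuad qgkas cjy
Hunk 3: at line 4 remove [boml] add [yrp,zpcy] -> 15 lines: ahski ikc xykb wvraj mfwl yrp zpcy lmwm htz hrfk ozid awauf bpuad qgkas cjy
Hunk 4: at line 7 remove [htz] add [flsv,phooi,aangm] -> 17 lines: ahski ikc xykb wvraj mfwl yrp zpcy lmwm flsv phooi aangm hrfk ozid awauf bpuad qgkas cjy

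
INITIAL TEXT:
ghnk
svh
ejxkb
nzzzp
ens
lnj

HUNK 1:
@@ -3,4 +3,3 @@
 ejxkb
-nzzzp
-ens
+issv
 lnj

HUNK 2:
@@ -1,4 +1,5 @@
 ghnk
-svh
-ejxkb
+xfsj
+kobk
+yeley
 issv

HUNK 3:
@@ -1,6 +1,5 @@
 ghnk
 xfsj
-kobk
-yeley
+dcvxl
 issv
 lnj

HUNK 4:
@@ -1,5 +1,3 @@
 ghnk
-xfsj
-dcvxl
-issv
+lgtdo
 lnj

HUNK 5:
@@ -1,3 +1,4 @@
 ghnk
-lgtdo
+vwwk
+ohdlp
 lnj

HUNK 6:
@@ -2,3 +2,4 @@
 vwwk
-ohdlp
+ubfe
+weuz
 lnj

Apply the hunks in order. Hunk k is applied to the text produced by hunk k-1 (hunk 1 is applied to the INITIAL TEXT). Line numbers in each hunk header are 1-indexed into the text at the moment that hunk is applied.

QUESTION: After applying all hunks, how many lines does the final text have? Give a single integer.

Hunk 1: at line 3 remove [nzzzp,ens] add [issv] -> 5 lines: ghnk svh ejxkb issv lnj
Hunk 2: at line 1 remove [svh,ejxkb] add [xfsj,kobk,yeley] -> 6 lines: ghnk xfsj kobk yeley issv lnj
Hunk 3: at line 1 remove [kobk,yeley] add [dcvxl] -> 5 lines: ghnk xfsj dcvxl issv lnj
Hunk 4: at line 1 remove [xfsj,dcvxl,issv] add [lgtdo] -> 3 lines: ghnk lgtdo lnj
Hunk 5: at line 1 remove [lgtdo] add [vwwk,ohdlp] -> 4 lines: ghnk vwwk ohdlp lnj
Hunk 6: at line 2 remove [ohdlp] add [ubfe,weuz] -> 5 lines: ghnk vwwk ubfe weuz lnj
Final line count: 5

Answer: 5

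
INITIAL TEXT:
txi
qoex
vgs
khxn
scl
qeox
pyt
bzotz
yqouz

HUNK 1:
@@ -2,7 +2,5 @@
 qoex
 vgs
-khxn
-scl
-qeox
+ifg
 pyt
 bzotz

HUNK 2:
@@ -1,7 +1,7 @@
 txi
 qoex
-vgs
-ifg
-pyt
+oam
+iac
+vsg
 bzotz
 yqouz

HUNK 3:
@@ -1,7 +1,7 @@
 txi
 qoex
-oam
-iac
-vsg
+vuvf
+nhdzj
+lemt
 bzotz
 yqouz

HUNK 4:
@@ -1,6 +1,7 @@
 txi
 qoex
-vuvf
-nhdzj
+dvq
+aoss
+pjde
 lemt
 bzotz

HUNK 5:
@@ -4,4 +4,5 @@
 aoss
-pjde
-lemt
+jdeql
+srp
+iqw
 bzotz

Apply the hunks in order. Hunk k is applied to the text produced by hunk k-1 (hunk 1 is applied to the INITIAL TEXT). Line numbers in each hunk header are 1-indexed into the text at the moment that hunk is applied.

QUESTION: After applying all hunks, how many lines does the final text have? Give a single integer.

Hunk 1: at line 2 remove [khxn,scl,qeox] add [ifg] -> 7 lines: txi qoex vgs ifg pyt bzotz yqouz
Hunk 2: at line 1 remove [vgs,ifg,pyt] add [oam,iac,vsg] -> 7 lines: txi qoex oam iac vsg bzotz yqouz
Hunk 3: at line 1 remove [oam,iac,vsg] add [vuvf,nhdzj,lemt] -> 7 lines: txi qoex vuvf nhdzj lemt bzotz yqouz
Hunk 4: at line 1 remove [vuvf,nhdzj] add [dvq,aoss,pjde] -> 8 lines: txi qoex dvq aoss pjde lemt bzotz yqouz
Hunk 5: at line 4 remove [pjde,lemt] add [jdeql,srp,iqw] -> 9 lines: txi qoex dvq aoss jdeql srp iqw bzotz yqouz
Final line count: 9

Answer: 9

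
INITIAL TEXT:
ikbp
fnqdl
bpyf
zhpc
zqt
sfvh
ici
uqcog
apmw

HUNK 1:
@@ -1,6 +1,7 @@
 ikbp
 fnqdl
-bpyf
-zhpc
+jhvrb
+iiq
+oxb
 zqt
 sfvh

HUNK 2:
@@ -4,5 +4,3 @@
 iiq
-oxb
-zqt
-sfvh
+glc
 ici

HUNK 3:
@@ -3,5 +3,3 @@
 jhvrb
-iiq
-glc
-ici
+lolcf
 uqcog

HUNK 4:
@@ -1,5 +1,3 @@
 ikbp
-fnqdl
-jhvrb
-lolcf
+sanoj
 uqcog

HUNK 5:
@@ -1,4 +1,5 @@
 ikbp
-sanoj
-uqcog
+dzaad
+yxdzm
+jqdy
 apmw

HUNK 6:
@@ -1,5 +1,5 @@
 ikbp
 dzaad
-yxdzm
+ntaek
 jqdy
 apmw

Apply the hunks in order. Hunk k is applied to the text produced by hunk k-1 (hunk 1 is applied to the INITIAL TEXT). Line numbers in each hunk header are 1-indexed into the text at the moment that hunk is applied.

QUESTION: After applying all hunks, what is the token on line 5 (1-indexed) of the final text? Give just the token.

Hunk 1: at line 1 remove [bpyf,zhpc] add [jhvrb,iiq,oxb] -> 10 lines: ikbp fnqdl jhvrb iiq oxb zqt sfvh ici uqcog apmw
Hunk 2: at line 4 remove [oxb,zqt,sfvh] add [glc] -> 8 lines: ikbp fnqdl jhvrb iiq glc ici uqcog apmw
Hunk 3: at line 3 remove [iiq,glc,ici] add [lolcf] -> 6 lines: ikbp fnqdl jhvrb lolcf uqcog apmw
Hunk 4: at line 1 remove [fnqdl,jhvrb,lolcf] add [sanoj] -> 4 lines: ikbp sanoj uqcog apmw
Hunk 5: at line 1 remove [sanoj,uqcog] add [dzaad,yxdzm,jqdy] -> 5 lines: ikbp dzaad yxdzm jqdy apmw
Hunk 6: at line 1 remove [yxdzm] add [ntaek] -> 5 lines: ikbp dzaad ntaek jqdy apmw
Final line 5: apmw

Answer: apmw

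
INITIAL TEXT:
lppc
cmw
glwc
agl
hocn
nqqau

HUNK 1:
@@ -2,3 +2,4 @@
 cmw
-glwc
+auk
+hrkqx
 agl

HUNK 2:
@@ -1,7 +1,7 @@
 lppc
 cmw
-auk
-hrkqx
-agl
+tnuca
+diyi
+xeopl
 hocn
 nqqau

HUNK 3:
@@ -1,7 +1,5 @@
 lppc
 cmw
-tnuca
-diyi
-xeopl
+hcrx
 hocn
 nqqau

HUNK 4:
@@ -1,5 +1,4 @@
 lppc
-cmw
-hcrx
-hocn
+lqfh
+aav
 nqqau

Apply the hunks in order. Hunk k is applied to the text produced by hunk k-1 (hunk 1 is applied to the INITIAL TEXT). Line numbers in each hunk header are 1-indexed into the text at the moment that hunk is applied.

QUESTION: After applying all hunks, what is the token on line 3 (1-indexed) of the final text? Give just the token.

Answer: aav

Derivation:
Hunk 1: at line 2 remove [glwc] add [auk,hrkqx] -> 7 lines: lppc cmw auk hrkqx agl hocn nqqau
Hunk 2: at line 1 remove [auk,hrkqx,agl] add [tnuca,diyi,xeopl] -> 7 lines: lppc cmw tnuca diyi xeopl hocn nqqau
Hunk 3: at line 1 remove [tnuca,diyi,xeopl] add [hcrx] -> 5 lines: lppc cmw hcrx hocn nqqau
Hunk 4: at line 1 remove [cmw,hcrx,hocn] add [lqfh,aav] -> 4 lines: lppc lqfh aav nqqau
Final line 3: aav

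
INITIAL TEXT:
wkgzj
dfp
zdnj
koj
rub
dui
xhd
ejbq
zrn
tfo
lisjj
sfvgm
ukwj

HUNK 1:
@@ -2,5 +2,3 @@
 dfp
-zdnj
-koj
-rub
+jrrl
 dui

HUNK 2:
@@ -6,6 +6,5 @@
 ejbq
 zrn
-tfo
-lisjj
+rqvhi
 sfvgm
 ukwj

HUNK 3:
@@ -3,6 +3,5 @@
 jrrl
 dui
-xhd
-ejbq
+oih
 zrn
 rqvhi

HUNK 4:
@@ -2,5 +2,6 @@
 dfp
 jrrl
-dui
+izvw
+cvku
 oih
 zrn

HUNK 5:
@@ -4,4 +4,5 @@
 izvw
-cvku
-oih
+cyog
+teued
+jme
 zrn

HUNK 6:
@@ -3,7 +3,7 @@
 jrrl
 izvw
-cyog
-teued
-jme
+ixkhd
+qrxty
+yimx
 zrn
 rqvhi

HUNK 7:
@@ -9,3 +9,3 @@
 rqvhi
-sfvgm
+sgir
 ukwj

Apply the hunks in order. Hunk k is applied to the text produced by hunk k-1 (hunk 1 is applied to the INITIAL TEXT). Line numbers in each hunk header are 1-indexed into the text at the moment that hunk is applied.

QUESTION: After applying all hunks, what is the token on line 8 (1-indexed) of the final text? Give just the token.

Hunk 1: at line 2 remove [zdnj,koj,rub] add [jrrl] -> 11 lines: wkgzj dfp jrrl dui xhd ejbq zrn tfo lisjj sfvgm ukwj
Hunk 2: at line 6 remove [tfo,lisjj] add [rqvhi] -> 10 lines: wkgzj dfp jrrl dui xhd ejbq zrn rqvhi sfvgm ukwj
Hunk 3: at line 3 remove [xhd,ejbq] add [oih] -> 9 lines: wkgzj dfp jrrl dui oih zrn rqvhi sfvgm ukwj
Hunk 4: at line 2 remove [dui] add [izvw,cvku] -> 10 lines: wkgzj dfp jrrl izvw cvku oih zrn rqvhi sfvgm ukwj
Hunk 5: at line 4 remove [cvku,oih] add [cyog,teued,jme] -> 11 lines: wkgzj dfp jrrl izvw cyog teued jme zrn rqvhi sfvgm ukwj
Hunk 6: at line 3 remove [cyog,teued,jme] add [ixkhd,qrxty,yimx] -> 11 lines: wkgzj dfp jrrl izvw ixkhd qrxty yimx zrn rqvhi sfvgm ukwj
Hunk 7: at line 9 remove [sfvgm] add [sgir] -> 11 lines: wkgzj dfp jrrl izvw ixkhd qrxty yimx zrn rqvhi sgir ukwj
Final line 8: zrn

Answer: zrn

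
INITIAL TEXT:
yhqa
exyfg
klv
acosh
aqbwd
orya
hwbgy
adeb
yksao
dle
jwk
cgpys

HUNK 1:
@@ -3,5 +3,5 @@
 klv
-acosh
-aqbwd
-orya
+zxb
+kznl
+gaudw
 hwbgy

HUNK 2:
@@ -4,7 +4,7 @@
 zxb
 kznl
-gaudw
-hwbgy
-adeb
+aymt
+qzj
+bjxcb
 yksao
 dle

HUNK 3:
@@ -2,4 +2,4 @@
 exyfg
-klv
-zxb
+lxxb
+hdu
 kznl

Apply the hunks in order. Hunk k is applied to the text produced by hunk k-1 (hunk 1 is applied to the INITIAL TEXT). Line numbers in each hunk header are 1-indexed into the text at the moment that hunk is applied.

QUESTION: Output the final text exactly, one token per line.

Hunk 1: at line 3 remove [acosh,aqbwd,orya] add [zxb,kznl,gaudw] -> 12 lines: yhqa exyfg klv zxb kznl gaudw hwbgy adeb yksao dle jwk cgpys
Hunk 2: at line 4 remove [gaudw,hwbgy,adeb] add [aymt,qzj,bjxcb] -> 12 lines: yhqa exyfg klv zxb kznl aymt qzj bjxcb yksao dle jwk cgpys
Hunk 3: at line 2 remove [klv,zxb] add [lxxb,hdu] -> 12 lines: yhqa exyfg lxxb hdu kznl aymt qzj bjxcb yksao dle jwk cgpys

Answer: yhqa
exyfg
lxxb
hdu
kznl
aymt
qzj
bjxcb
yksao
dle
jwk
cgpys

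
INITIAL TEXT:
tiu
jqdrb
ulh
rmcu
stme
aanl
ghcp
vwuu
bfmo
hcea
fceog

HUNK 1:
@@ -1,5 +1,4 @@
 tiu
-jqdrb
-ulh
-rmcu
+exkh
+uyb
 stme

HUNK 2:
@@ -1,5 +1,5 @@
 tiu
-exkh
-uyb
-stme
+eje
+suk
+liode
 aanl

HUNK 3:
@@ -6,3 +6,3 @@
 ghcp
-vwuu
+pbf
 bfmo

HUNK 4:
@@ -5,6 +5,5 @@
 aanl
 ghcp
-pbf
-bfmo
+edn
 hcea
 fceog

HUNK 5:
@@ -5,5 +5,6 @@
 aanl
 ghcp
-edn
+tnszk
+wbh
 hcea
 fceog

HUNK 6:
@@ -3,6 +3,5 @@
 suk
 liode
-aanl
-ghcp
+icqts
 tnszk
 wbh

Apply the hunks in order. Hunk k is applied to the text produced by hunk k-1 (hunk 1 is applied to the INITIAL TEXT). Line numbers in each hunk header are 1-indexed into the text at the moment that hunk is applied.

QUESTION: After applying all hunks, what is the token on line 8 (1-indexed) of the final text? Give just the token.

Answer: hcea

Derivation:
Hunk 1: at line 1 remove [jqdrb,ulh,rmcu] add [exkh,uyb] -> 10 lines: tiu exkh uyb stme aanl ghcp vwuu bfmo hcea fceog
Hunk 2: at line 1 remove [exkh,uyb,stme] add [eje,suk,liode] -> 10 lines: tiu eje suk liode aanl ghcp vwuu bfmo hcea fceog
Hunk 3: at line 6 remove [vwuu] add [pbf] -> 10 lines: tiu eje suk liode aanl ghcp pbf bfmo hcea fceog
Hunk 4: at line 5 remove [pbf,bfmo] add [edn] -> 9 lines: tiu eje suk liode aanl ghcp edn hcea fceog
Hunk 5: at line 5 remove [edn] add [tnszk,wbh] -> 10 lines: tiu eje suk liode aanl ghcp tnszk wbh hcea fceog
Hunk 6: at line 3 remove [aanl,ghcp] add [icqts] -> 9 lines: tiu eje suk liode icqts tnszk wbh hcea fceog
Final line 8: hcea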